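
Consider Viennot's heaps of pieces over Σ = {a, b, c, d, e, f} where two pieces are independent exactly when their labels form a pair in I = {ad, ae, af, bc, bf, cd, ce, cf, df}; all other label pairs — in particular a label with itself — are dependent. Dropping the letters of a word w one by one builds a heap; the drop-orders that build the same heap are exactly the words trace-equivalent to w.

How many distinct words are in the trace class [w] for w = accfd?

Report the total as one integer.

drop 0:a onto floor
drop 1:c onto {0:a}
drop 2:c onto {1:c}
drop 3:f onto floor
drop 4:d onto floor
ground layer = {0:a, 3:f, 4:d}
drop-orders for the pieces not yet dropped (sum over which currently-grounded one goes next):
  1 to go: {2} 1  {3} 1  {4} 1
  2 to go: {1,2} 1  {2,3} 2  {2,4} 2  {3,4} 2
  3 to go: {0,1,2} 1  {1,2,3} 3  {1,2,4} 3  {2,3,4} 6
  if 0:a drops first: 12 orders
  if 3:f drops first: 4 orders
  if 4:d drops first: 4 orders
heap linearizations: 20

20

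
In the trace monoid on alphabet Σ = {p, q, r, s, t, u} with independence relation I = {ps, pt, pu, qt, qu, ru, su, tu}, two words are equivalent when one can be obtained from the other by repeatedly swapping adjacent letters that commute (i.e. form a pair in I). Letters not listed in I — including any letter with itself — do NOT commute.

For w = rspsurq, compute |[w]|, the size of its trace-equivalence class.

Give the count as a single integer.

0(r) covers ∅
1(s) covers 0:r
2(p) covers 0:r
3(s) covers 1:s
4(u) covers ∅
5(r) covers 2:p, 3:s
6(q) covers 5:r
floor of heap: 0:r, 4:u
completions by unplaced set U, small U first (add the entries for U minus each lowest piece of U):
  |U|=1: {4}:1  {6}:1
  |U|=2: {4,6}:2  {5,6}:1
  |U|=3: {2,5,6}:1  {3,5,6}:1  {4,5,6}:3
  |U|=4: {1,3,5,6}:1  {2,3,5,6}:2  {2,4,5,6}:4  {3,4,5,6}:4
  |U|=5: {1,2,3,5,6}:3  {1,3,4,5,6}:5  {2,3,4,5,6}:10
  start at 0(r): 18
  start at 4(u): 3
sum over floor = 21

21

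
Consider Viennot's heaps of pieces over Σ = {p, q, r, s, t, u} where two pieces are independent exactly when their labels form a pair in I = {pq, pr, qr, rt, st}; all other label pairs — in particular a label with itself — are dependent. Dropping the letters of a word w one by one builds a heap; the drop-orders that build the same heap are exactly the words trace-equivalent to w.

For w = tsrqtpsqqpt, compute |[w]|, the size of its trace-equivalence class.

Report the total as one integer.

#0=t has no predecessor
#1=s has no predecessor
#2=r depends on [1:s]
#3=q depends on [0:t, 1:s]
#4=t depends on [3:q]
#5=p depends on [4:t]
#6=s depends on [2:r, 5:p]
#7=q depends on [6:s]
#8=q depends on [7:q]
#9=p depends on [6:s]
#10=t depends on [8:q, 9:p]
sources: [0:t, 1:s]
N(rest) = Σ N(rest − s) over sources s of rest; N(one piece) = 1:
  size 1 → [10]=1
  size 2 → [8,10]=1  [9,10]=1
  size 3 → [7,8,10]=1  [8,9,10]=2
  size 4 → [7,8,9,10]=3
  size 5 → [6,7,8,9,10]=3
  size 6 → [2,6,7,8,9,10]=3  [5,6,7,8,9,10]=3
  size 7 → [2,5,6,7,8,9,10]=6  [4,5,6,7,8,9,10]=3
  size 8 → [2,4,5,6,7,8,9,10]=9  [3,4,5,6,7,8,9,10]=3
  size 9 → [0,3,4,5,6,7,8,9,10]=3  [2,3,4,5,6,7,8,9,10]=12
  first=0(t) contributes 12
  first=1(s) contributes 15
|[w]| = 27

27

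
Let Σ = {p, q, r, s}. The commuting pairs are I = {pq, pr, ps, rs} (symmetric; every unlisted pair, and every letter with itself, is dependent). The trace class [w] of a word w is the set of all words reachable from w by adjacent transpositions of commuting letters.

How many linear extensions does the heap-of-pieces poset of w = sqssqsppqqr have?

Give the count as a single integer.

#0=s has no predecessor
#1=q depends on [0:s]
#2=s depends on [1:q]
#3=s depends on [2:s]
#4=q depends on [3:s]
#5=s depends on [4:q]
#6=p has no predecessor
#7=p depends on [6:p]
#8=q depends on [5:s]
#9=q depends on [8:q]
#10=r depends on [9:q]
sources: [0:s, 6:p]
N(rest) = Σ N(rest − s) over sources s of rest; N(one piece) = 1:
  size 1 → [7]=1  [10]=1
  size 2 → [6,7]=1  [7,10]=2  [9,10]=1
  size 3 → [6,7,10]=3  [7,9,10]=3  [8,9,10]=1
  size 4 → [5,8,9,10]=1  [6,7,9,10]=6  [7,8,9,10]=4
  size 5 → [4,5,8,9,10]=1  [5,7,8,9,10]=5  [6,7,8,9,10]=10
  size 6 → [3,4,5,8,9,10]=1  [4,5,7,8,9,10]=6  [5,6,7,8,9,10]=15
  size 7 → [2,3,4,5,8,9,10]=1  [3,4,5,7,8,9,10]=7  [4,5,6,7,8,9,10]=21
  size 8 → [1,2,3,4,5,8,9,10]=1  [2,3,4,5,7,8,9,10]=8  [3,4,5,6,7,8,9,10]=28
  size 9 → [0,1,2,3,4,5,8,9,10]=1  [1,2,3,4,5,7,8,9,10]=9  [2,3,4,5,6,7,8,9,10]=36
  first=0(s) contributes 45
  first=6(p) contributes 10
|[w]| = 55

55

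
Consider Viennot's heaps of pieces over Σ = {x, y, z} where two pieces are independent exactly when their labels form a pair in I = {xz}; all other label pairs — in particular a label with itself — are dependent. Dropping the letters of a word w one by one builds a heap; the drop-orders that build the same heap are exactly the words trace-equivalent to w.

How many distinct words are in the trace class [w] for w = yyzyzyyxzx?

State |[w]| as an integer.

3

piece 0:y — minimal
piece 1:y rests on {0:y}
piece 2:z rests on {1:y}
piece 3:y rests on {2:z}
piece 4:z rests on {3:y}
piece 5:y rests on {4:z}
piece 6:y rests on {5:y}
piece 7:x rests on {6:y}
piece 8:z rests on {6:y}
piece 9:x rests on {7:x}
minimal pieces: {0:y}
ways to finish when only these pieces remain (= sum over removing one remaining piece with nothing left below it):
  1 left: {8}→1  {9}→1
  2 left: {7,9}→1  {8,9}→2
  3 left: {7,8,9}→3
  4 left: {6,7,8,9}→3
  5 left: {5,6,7,8,9}→3
  6 left: {4,5,6,7,8,9}→3
  7 left: {3,4,5,6,7,8,9}→3
  8 left: {2,3,4,5,6,7,8,9}→3
  placing 0:y first → 3 extensions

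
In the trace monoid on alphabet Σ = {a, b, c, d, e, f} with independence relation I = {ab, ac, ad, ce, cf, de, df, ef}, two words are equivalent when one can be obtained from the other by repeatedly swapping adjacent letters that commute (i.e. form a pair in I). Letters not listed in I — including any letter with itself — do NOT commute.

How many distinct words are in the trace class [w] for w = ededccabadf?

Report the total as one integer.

piece 0:e — minimal
piece 1:d — minimal
piece 2:e rests on {0:e}
piece 3:d rests on {1:d}
piece 4:c rests on {3:d}
piece 5:c rests on {4:c}
piece 6:a rests on {2:e}
piece 7:b rests on {2:e, 5:c}
piece 8:a rests on {6:a}
piece 9:d rests on {7:b}
piece 10:f rests on {7:b, 8:a}
minimal pieces: {0:e, 1:d}
ways to finish when only these pieces remain (= sum over removing one remaining piece with nothing left below it):
  1 left: {9}→1  {10}→1
  2 left: {8,10}→1  {9,10}→2
  3 left: {6,8,10}→1  {7,9,10}→2  {8,9,10}→3
  4 left: {5,7,9,10}→2  {6,8,9,10}→4  {7,8,9,10}→5
  5 left: {4,5,7,9,10}→2  {5,7,8,9,10}→7  {6,7,8,9,10}→9
  6 left: {2,6,7,8,9,10}→9  {3,4,5,7,9,10}→2  {4,5,7,8,9,10}→9  {5,6,7,8,9,10}→16
  7 left: {0,2,6,7,8,9,10}→9  {1,3,4,5,7,9,10}→2  {2,5,6,7,8,9,10}→25  {3,4,5,7,8,9,10}→11  {4,5,6,7,8,9,10}→25
  8 left: {0,2,5,6,7,8,9,10}→34  {1,3,4,5,7,8,9,10}→13  {2,4,5,6,7,8,9,10}→50  {3,4,5,6,7,8,9,10}→36
  9 left: {0,2,4,5,6,7,8,9,10}→84  {1,3,4,5,6,7,8,9,10}→49  {2,3,4,5,6,7,8,9,10}→86
  placing 0:e first → 135 extensions
  placing 1:d first → 170 extensions
total linear extensions = 305

305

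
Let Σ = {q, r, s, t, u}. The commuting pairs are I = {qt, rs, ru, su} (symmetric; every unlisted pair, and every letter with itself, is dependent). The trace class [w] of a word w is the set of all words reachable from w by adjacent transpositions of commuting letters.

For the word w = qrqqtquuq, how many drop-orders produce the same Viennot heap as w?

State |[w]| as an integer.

piece 0:q — minimal
piece 1:r rests on {0:q}
piece 2:q rests on {1:r}
piece 3:q rests on {2:q}
piece 4:t rests on {1:r}
piece 5:q rests on {3:q}
piece 6:u rests on {4:t, 5:q}
piece 7:u rests on {6:u}
piece 8:q rests on {7:u}
minimal pieces: {0:q}
ways to finish when only these pieces remain (= sum over removing one remaining piece with nothing left below it):
  1 left: {8}→1
  2 left: {7,8}→1
  3 left: {6,7,8}→1
  4 left: {4,6,7,8}→1  {5,6,7,8}→1
  5 left: {3,5,6,7,8}→1  {4,5,6,7,8}→2
  6 left: {2,3,5,6,7,8}→1  {3,4,5,6,7,8}→3
  7 left: {2,3,4,5,6,7,8}→4
  placing 0:q first → 4 extensions

4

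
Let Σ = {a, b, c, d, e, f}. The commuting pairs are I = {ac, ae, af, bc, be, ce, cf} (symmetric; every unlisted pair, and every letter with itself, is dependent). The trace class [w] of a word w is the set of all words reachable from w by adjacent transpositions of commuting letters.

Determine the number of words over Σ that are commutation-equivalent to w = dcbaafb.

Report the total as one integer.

#0=d has no predecessor
#1=c depends on [0:d]
#2=b depends on [0:d]
#3=a depends on [2:b]
#4=a depends on [3:a]
#5=f depends on [2:b]
#6=b depends on [4:a, 5:f]
sources: [0:d]
N(rest) = Σ N(rest − s) over sources s of rest; N(one piece) = 1:
  size 1 → [1]=1  [6]=1
  size 2 → [1,6]=2  [4,6]=1  [5,6]=1
  size 3 → [1,4,6]=3  [1,5,6]=3  [3,4,6]=1  [4,5,6]=2
  size 4 → [1,3,4,6]=4  [1,4,5,6]=8  [3,4,5,6]=3
  size 5 → [1,3,4,5,6]=15  [2,3,4,5,6]=3
  first=0(d) contributes 18

18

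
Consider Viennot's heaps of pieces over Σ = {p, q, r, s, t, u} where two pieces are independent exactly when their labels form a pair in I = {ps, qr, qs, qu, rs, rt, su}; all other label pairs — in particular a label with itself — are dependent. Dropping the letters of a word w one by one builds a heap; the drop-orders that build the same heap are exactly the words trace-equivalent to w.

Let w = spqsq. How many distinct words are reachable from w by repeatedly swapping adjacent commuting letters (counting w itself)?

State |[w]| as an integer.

#0=s has no predecessor
#1=p has no predecessor
#2=q depends on [1:p]
#3=s depends on [0:s]
#4=q depends on [2:q]
sources: [0:s, 1:p]
N(rest) = Σ N(rest − s) over sources s of rest; N(one piece) = 1:
  size 1 → [3]=1  [4]=1
  size 2 → [0,3]=1  [2,4]=1  [3,4]=2
  size 3 → [0,3,4]=3  [1,2,4]=1  [2,3,4]=3
  first=0(s) contributes 4
  first=1(p) contributes 6
|[w]| = 10

10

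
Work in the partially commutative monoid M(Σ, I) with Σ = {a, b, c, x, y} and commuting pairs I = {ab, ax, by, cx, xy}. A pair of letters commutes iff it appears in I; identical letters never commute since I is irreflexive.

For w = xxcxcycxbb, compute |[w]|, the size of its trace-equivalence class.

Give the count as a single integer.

70

0(x) covers ∅
1(x) covers 0:x
2(c) covers ∅
3(x) covers 1:x
4(c) covers 2:c
5(y) covers 4:c
6(c) covers 5:y
7(x) covers 3:x
8(b) covers 6:c, 7:x
9(b) covers 8:b
floor of heap: 0:x, 2:c
completions by unplaced set U, small U first (add the entries for U minus each lowest piece of U):
  |U|=1: {9}:1
  |U|=2: {8,9}:1
  |U|=3: {6,8,9}:1  {7,8,9}:1
  |U|=4: {3,7,8,9}:1  {5,6,8,9}:1  {6,7,8,9}:2
  |U|=5: {1,3,7,8,9}:1  {3,6,7,8,9}:3  {4,5,6,8,9}:1  {5,6,7,8,9}:3
  |U|=6: {0,1,3,7,8,9}:1  {1,3,6,7,8,9}:4  {2,4,5,6,8,9}:1  {3,5,6,7,8,9}:6  {4,5,6,7,8,9}:4
  |U|=7: {0,1,3,6,7,8,9}:5  {1,3,5,6,7,8,9}:10  {2,4,5,6,7,8,9}:5  {3,4,5,6,7,8,9}:10
  |U|=8: {0,1,3,5,6,7,8,9}:15  {1,3,4,5,6,7,8,9}:20  {2,3,4,5,6,7,8,9}:15
  start at 0(x): 35
  start at 2(c): 35
sum over floor = 70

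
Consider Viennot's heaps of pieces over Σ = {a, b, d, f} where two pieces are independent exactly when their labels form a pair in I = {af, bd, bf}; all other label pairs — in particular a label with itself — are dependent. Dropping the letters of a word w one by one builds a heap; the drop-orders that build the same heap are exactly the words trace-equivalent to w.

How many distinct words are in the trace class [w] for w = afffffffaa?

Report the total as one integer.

#0=a has no predecessor
#1=f has no predecessor
#2=f depends on [1:f]
#3=f depends on [2:f]
#4=f depends on [3:f]
#5=f depends on [4:f]
#6=f depends on [5:f]
#7=f depends on [6:f]
#8=a depends on [0:a]
#9=a depends on [8:a]
sources: [0:a, 1:f]
N(rest) = Σ N(rest − s) over sources s of rest; N(one piece) = 1:
  size 1 → [7]=1  [9]=1
  size 2 → [6,7]=1  [7,9]=2  [8,9]=1
  size 3 → [0,8,9]=1  [5,6,7]=1  [6,7,9]=3  [7,8,9]=3
  size 4 → [0,7,8,9]=4  [4,5,6,7]=1  [5,6,7,9]=4  [6,7,8,9]=6
  size 5 → [0,6,7,8,9]=10  [3,4,5,6,7]=1  [4,5,6,7,9]=5  [5,6,7,8,9]=10
  size 6 → [0,5,6,7,8,9]=20  [2,3,4,5,6,7]=1  [3,4,5,6,7,9]=6  [4,5,6,7,8,9]=15
  size 7 → [0,4,5,6,7,8,9]=35  [1,2,3,4,5,6,7]=1  [2,3,4,5,6,7,9]=7  [3,4,5,6,7,8,9]=21
  size 8 → [0,3,4,5,6,7,8,9]=56  [1,2,3,4,5,6,7,9]=8  [2,3,4,5,6,7,8,9]=28
  first=0(a) contributes 36
  first=1(f) contributes 84
|[w]| = 120

120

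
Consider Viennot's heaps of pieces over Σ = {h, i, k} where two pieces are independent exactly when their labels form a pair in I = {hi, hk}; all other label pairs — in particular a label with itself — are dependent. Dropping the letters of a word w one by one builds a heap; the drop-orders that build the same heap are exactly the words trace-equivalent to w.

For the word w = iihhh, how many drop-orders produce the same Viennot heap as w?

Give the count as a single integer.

0(i) covers ∅
1(i) covers 0:i
2(h) covers ∅
3(h) covers 2:h
4(h) covers 3:h
floor of heap: 0:i, 2:h
completions by unplaced set U, small U first (add the entries for U minus each lowest piece of U):
  |U|=1: {1}:1  {4}:1
  |U|=2: {0,1}:1  {1,4}:2  {3,4}:1
  |U|=3: {0,1,4}:3  {1,3,4}:3  {2,3,4}:1
  start at 0(i): 4
  start at 2(h): 6
sum over floor = 10

10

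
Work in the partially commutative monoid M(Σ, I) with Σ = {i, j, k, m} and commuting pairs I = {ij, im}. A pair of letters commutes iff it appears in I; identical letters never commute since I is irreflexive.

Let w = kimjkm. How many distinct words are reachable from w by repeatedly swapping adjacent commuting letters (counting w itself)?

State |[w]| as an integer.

0(k) covers ∅
1(i) covers 0:k
2(m) covers 0:k
3(j) covers 2:m
4(k) covers 1:i, 3:j
5(m) covers 4:k
floor of heap: 0:k
completions by unplaced set U, small U first (add the entries for U minus each lowest piece of U):
  |U|=1: {5}:1
  |U|=2: {4,5}:1
  |U|=3: {1,4,5}:1  {3,4,5}:1
  |U|=4: {1,3,4,5}:2  {2,3,4,5}:1
  start at 0(k): 3

3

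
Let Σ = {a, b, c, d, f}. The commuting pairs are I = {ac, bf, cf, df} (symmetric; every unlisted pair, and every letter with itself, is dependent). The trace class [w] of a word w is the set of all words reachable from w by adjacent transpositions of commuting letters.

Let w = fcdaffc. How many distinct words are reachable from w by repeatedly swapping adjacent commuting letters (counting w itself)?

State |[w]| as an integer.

piece 0:f — minimal
piece 1:c — minimal
piece 2:d rests on {1:c}
piece 3:a rests on {0:f, 2:d}
piece 4:f rests on {3:a}
piece 5:f rests on {4:f}
piece 6:c rests on {2:d}
minimal pieces: {0:f, 1:c}
ways to finish when only these pieces remain (= sum over removing one remaining piece with nothing left below it):
  1 left: {5}→1  {6}→1
  2 left: {4,5}→1  {5,6}→2
  3 left: {3,4,5}→1  {4,5,6}→3
  4 left: {0,3,4,5}→1  {3,4,5,6}→4
  5 left: {0,3,4,5,6}→5  {2,3,4,5,6}→4
  placing 0:f first → 4 extensions
  placing 1:c first → 9 extensions
total linear extensions = 13

13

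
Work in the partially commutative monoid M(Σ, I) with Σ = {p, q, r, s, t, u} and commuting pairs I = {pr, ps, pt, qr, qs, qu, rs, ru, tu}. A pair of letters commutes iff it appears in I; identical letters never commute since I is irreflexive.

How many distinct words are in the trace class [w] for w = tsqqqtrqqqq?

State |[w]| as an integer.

drop 0:t onto floor
drop 1:s onto {0:t}
drop 2:q onto {0:t}
drop 3:q onto {2:q}
drop 4:q onto {3:q}
drop 5:t onto {1:s, 4:q}
drop 6:r onto {5:t}
drop 7:q onto {5:t}
drop 8:q onto {7:q}
drop 9:q onto {8:q}
drop 10:q onto {9:q}
ground layer = {0:t}
drop-orders for the pieces not yet dropped (sum over which currently-grounded one goes next):
  1 to go: {6} 1  {10} 1
  2 to go: {6,10} 2  {9,10} 1
  3 to go: {6,9,10} 3  {8,9,10} 1
  4 to go: {6,8,9,10} 4  {7,8,9,10} 1
  5 to go: {6,7,8,9,10} 5
  6 to go: {5,6,7,8,9,10} 5
  7 to go: {1,5,6,7,8,9,10} 5  {4,5,6,7,8,9,10} 5
  8 to go: {1,4,5,6,7,8,9,10} 10  {3,4,5,6,7,8,9,10} 5
  9 to go: {1,3,4,5,6,7,8,9,10} 15  {2,3,4,5,6,7,8,9,10} 5
  if 0:t drops first: 20 orders

20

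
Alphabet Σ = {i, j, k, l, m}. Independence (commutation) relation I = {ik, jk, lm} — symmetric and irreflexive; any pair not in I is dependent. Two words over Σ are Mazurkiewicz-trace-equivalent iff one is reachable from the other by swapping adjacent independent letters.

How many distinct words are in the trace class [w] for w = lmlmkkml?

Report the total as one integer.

0(l) covers ∅
1(m) covers ∅
2(l) covers 0:l
3(m) covers 1:m
4(k) covers 2:l, 3:m
5(k) covers 4:k
6(m) covers 5:k
7(l) covers 5:k
floor of heap: 0:l, 1:m
completions by unplaced set U, small U first (add the entries for U minus each lowest piece of U):
  |U|=1: {6}:1  {7}:1
  |U|=2: {6,7}:2
  |U|=3: {5,6,7}:2
  |U|=4: {4,5,6,7}:2
  |U|=5: {2,4,5,6,7}:2  {3,4,5,6,7}:2
  |U|=6: {0,2,4,5,6,7}:2  {1,3,4,5,6,7}:2  {2,3,4,5,6,7}:4
  start at 0(l): 6
  start at 1(m): 6
sum over floor = 12

12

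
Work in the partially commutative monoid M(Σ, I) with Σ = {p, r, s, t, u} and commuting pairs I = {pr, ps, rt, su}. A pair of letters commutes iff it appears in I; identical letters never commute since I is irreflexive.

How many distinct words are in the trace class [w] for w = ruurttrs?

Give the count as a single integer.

6

drop 0:r onto floor
drop 1:u onto {0:r}
drop 2:u onto {1:u}
drop 3:r onto {2:u}
drop 4:t onto {2:u}
drop 5:t onto {4:t}
drop 6:r onto {3:r}
drop 7:s onto {5:t, 6:r}
ground layer = {0:r}
drop-orders for the pieces not yet dropped (sum over which currently-grounded one goes next):
  1 to go: {7} 1
  2 to go: {5,7} 1  {6,7} 1
  3 to go: {3,6,7} 1  {4,5,7} 1  {5,6,7} 2
  4 to go: {3,5,6,7} 3  {4,5,6,7} 3
  5 to go: {3,4,5,6,7} 6
  6 to go: {2,3,4,5,6,7} 6
  if 0:r drops first: 6 orders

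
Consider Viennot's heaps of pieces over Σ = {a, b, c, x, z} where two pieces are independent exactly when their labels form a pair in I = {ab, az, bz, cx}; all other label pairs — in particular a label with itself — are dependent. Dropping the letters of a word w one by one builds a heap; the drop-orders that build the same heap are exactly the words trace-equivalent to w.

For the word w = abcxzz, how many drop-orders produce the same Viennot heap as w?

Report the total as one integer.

4

#0=a has no predecessor
#1=b has no predecessor
#2=c depends on [0:a, 1:b]
#3=x depends on [0:a, 1:b]
#4=z depends on [2:c, 3:x]
#5=z depends on [4:z]
sources: [0:a, 1:b]
N(rest) = Σ N(rest − s) over sources s of rest; N(one piece) = 1:
  size 1 → [5]=1
  size 2 → [4,5]=1
  size 3 → [2,4,5]=1  [3,4,5]=1
  size 4 → [2,3,4,5]=2
  first=0(a) contributes 2
  first=1(b) contributes 2
|[w]| = 4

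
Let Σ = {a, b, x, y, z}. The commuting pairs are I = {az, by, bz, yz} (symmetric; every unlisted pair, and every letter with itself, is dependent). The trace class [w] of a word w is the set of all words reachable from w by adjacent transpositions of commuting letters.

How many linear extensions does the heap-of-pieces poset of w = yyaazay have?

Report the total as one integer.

piece 0:y — minimal
piece 1:y rests on {0:y}
piece 2:a rests on {1:y}
piece 3:a rests on {2:a}
piece 4:z — minimal
piece 5:a rests on {3:a}
piece 6:y rests on {5:a}
minimal pieces: {0:y, 4:z}
ways to finish when only these pieces remain (= sum over removing one remaining piece with nothing left below it):
  1 left: {4}→1  {6}→1
  2 left: {4,6}→2  {5,6}→1
  3 left: {3,5,6}→1  {4,5,6}→3
  4 left: {2,3,5,6}→1  {3,4,5,6}→4
  5 left: {1,2,3,5,6}→1  {2,3,4,5,6}→5
  placing 0:y first → 6 extensions
  placing 4:z first → 1 extensions
total linear extensions = 7

7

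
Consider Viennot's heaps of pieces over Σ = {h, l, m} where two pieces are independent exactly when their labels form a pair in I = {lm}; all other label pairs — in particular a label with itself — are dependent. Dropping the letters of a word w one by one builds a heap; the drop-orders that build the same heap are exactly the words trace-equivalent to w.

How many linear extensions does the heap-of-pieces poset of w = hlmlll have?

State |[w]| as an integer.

piece 0:h — minimal
piece 1:l rests on {0:h}
piece 2:m rests on {0:h}
piece 3:l rests on {1:l}
piece 4:l rests on {3:l}
piece 5:l rests on {4:l}
minimal pieces: {0:h}
ways to finish when only these pieces remain (= sum over removing one remaining piece with nothing left below it):
  1 left: {2}→1  {5}→1
  2 left: {2,5}→2  {4,5}→1
  3 left: {2,4,5}→3  {3,4,5}→1
  4 left: {1,3,4,5}→1  {2,3,4,5}→4
  placing 0:h first → 5 extensions

5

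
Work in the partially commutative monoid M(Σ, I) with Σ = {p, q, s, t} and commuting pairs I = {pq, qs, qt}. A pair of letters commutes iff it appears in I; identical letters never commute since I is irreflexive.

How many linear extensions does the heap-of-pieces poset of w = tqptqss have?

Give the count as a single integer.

21

0(t) covers ∅
1(q) covers ∅
2(p) covers 0:t
3(t) covers 2:p
4(q) covers 1:q
5(s) covers 3:t
6(s) covers 5:s
floor of heap: 0:t, 1:q
completions by unplaced set U, small U first (add the entries for U minus each lowest piece of U):
  |U|=1: {4}:1  {6}:1
  |U|=2: {1,4}:1  {4,6}:2  {5,6}:1
  |U|=3: {1,4,6}:3  {3,5,6}:1  {4,5,6}:3
  |U|=4: {1,4,5,6}:6  {2,3,5,6}:1  {3,4,5,6}:4
  |U|=5: {0,2,3,5,6}:1  {1,3,4,5,6}:10  {2,3,4,5,6}:5
  start at 0(t): 15
  start at 1(q): 6
sum over floor = 21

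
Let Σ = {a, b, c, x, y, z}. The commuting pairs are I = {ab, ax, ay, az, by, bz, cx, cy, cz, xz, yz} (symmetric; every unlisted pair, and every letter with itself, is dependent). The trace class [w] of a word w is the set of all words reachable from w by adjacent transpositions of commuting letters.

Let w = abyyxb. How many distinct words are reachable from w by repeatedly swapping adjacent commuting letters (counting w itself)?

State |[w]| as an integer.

18

0(a) covers ∅
1(b) covers ∅
2(y) covers ∅
3(y) covers 2:y
4(x) covers 1:b, 3:y
5(b) covers 4:x
floor of heap: 0:a, 1:b, 2:y
completions by unplaced set U, small U first (add the entries for U minus each lowest piece of U):
  |U|=1: {0}:1  {5}:1
  |U|=2: {0,5}:2  {4,5}:1
  |U|=3: {0,4,5}:3  {1,4,5}:1  {3,4,5}:1
  |U|=4: {0,1,4,5}:4  {0,3,4,5}:4  {1,3,4,5}:2  {2,3,4,5}:1
  start at 0(a): 3
  start at 1(b): 5
  start at 2(y): 10
sum over floor = 18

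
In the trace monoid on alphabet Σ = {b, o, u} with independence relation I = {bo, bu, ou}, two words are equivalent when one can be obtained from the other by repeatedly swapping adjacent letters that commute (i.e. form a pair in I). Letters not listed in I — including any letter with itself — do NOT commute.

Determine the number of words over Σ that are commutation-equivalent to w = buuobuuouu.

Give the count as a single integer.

1260

piece 0:b — minimal
piece 1:u — minimal
piece 2:u rests on {1:u}
piece 3:o — minimal
piece 4:b rests on {0:b}
piece 5:u rests on {2:u}
piece 6:u rests on {5:u}
piece 7:o rests on {3:o}
piece 8:u rests on {6:u}
piece 9:u rests on {8:u}
minimal pieces: {0:b, 1:u, 3:o}
ways to finish when only these pieces remain (= sum over removing one remaining piece with nothing left below it):
  1 left: {4}→1  {7}→1  {9}→1
  2 left: {0,4}→1  {3,7}→1  {4,7}→2  {4,9}→2  {7,9}→2  {8,9}→1
  3 left: {0,4,7}→3  {0,4,9}→3  {3,4,7}→3  {3,7,9}→3  {4,7,9}→6  {4,8,9}→3  {6,8,9}→1  {7,8,9}→3
  4 left: {0,3,4,7}→6  {0,4,7,9}→12  {0,4,8,9}→6  {3,4,7,9}→12  {3,7,8,9}→6  {4,6,8,9}→4  {4,7,8,9}→12  {5,6,8,9}→1  {6,7,8,9}→4
  5 left: {0,3,4,7,9}→30  {0,4,6,8,9}→10  {0,4,7,8,9}→30  {2,5,6,8,9}→1  {3,4,7,8,9}→30  {3,6,7,8,9}→10  {4,5,6,8,9}→5  {4,6,7,8,9}→20  {5,6,7,8,9}→5
  6 left: {0,3,4,7,8,9}→90  {0,4,5,6,8,9}→15  {0,4,6,7,8,9}→60  {1,2,5,6,8,9}→1  {2,4,5,6,8,9}→6  {2,5,6,7,8,9}→6  {3,4,6,7,8,9}→60  {3,5,6,7,8,9}→15  {4,5,6,7,8,9}→30
  7 left: {0,2,4,5,6,8,9}→21  {0,3,4,6,7,8,9}→210  {0,4,5,6,7,8,9}→105  {1,2,4,5,6,8,9}→7  {1,2,5,6,7,8,9}→7  {2,3,5,6,7,8,9}→21  {2,4,5,6,7,8,9}→42  {3,4,5,6,7,8,9}→105
  8 left: {0,1,2,4,5,6,8,9}→28  {0,2,4,5,6,7,8,9}→168  {0,3,4,5,6,7,8,9}→420  {1,2,3,5,6,7,8,9}→28  {1,2,4,5,6,7,8,9}→56  {2,3,4,5,6,7,8,9}→168
  placing 0:b first → 252 extensions
  placing 1:u first → 756 extensions
  placing 3:o first → 252 extensions
total linear extensions = 1260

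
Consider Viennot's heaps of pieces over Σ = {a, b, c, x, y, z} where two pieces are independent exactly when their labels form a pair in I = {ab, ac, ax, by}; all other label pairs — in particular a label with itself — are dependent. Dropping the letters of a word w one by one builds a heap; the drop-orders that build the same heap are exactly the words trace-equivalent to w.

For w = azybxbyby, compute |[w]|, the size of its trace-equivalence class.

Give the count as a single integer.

drop 0:a onto floor
drop 1:z onto {0:a}
drop 2:y onto {1:z}
drop 3:b onto {1:z}
drop 4:x onto {2:y, 3:b}
drop 5:b onto {4:x}
drop 6:y onto {4:x}
drop 7:b onto {5:b}
drop 8:y onto {6:y}
ground layer = {0:a}
drop-orders for the pieces not yet dropped (sum over which currently-grounded one goes next):
  1 to go: {7} 1  {8} 1
  2 to go: {5,7} 1  {6,8} 1  {7,8} 2
  3 to go: {5,7,8} 3  {6,7,8} 3
  4 to go: {5,6,7,8} 6
  5 to go: {4,5,6,7,8} 6
  6 to go: {2,4,5,6,7,8} 6  {3,4,5,6,7,8} 6
  7 to go: {2,3,4,5,6,7,8} 12
  if 0:a drops first: 12 orders

12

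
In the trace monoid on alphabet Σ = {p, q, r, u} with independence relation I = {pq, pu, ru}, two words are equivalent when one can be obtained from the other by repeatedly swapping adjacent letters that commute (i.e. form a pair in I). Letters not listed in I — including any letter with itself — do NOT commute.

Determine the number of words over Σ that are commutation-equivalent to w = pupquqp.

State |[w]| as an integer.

35

0(p) covers ∅
1(u) covers ∅
2(p) covers 0:p
3(q) covers 1:u
4(u) covers 3:q
5(q) covers 4:u
6(p) covers 2:p
floor of heap: 0:p, 1:u
completions by unplaced set U, small U first (add the entries for U minus each lowest piece of U):
  |U|=1: {5}:1  {6}:1
  |U|=2: {2,6}:1  {4,5}:1  {5,6}:2
  |U|=3: {0,2,6}:1  {2,5,6}:3  {3,4,5}:1  {4,5,6}:3
  |U|=4: {0,2,5,6}:4  {1,3,4,5}:1  {2,4,5,6}:6  {3,4,5,6}:4
  |U|=5: {0,2,4,5,6}:10  {1,3,4,5,6}:5  {2,3,4,5,6}:10
  start at 0(p): 15
  start at 1(u): 20
sum over floor = 35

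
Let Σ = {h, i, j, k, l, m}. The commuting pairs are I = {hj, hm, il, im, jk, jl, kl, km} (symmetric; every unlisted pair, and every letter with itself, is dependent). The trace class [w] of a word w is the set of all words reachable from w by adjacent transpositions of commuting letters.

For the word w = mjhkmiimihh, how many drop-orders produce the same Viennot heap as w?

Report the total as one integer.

0(m) covers ∅
1(j) covers 0:m
2(h) covers ∅
3(k) covers 2:h
4(m) covers 1:j
5(i) covers 1:j, 3:k
6(i) covers 5:i
7(m) covers 4:m
8(i) covers 6:i
9(h) covers 8:i
10(h) covers 9:h
floor of heap: 0:m, 2:h
completions by unplaced set U, small U first (add the entries for U minus each lowest piece of U):
  |U|=1: {7}:1  {10}:1
  |U|=2: {4,7}:1  {7,10}:2  {9,10}:1
  |U|=3: {4,7,10}:3  {7,9,10}:3  {8,9,10}:1
  |U|=4: {4,7,9,10}:6  {6,8,9,10}:1  {7,8,9,10}:4
  |U|=5: {4,7,8,9,10}:10  {5,6,8,9,10}:1  {6,7,8,9,10}:5
  |U|=6: {3,5,6,8,9,10}:1  {4,6,7,8,9,10}:15  {5,6,7,8,9,10}:6
  |U|=7: {2,3,5,6,8,9,10}:1  {3,5,6,7,8,9,10}:7  {4,5,6,7,8,9,10}:21
  |U|=8: {1,4,5,6,7,8,9,10}:21  {2,3,5,6,7,8,9,10}:8  {3,4,5,6,7,8,9,10}:28
  |U|=9: {0,1,4,5,6,7,8,9,10}:21  {1,3,4,5,6,7,8,9,10}:49  {2,3,4,5,6,7,8,9,10}:36
  start at 0(m): 85
  start at 2(h): 70
sum over floor = 155

155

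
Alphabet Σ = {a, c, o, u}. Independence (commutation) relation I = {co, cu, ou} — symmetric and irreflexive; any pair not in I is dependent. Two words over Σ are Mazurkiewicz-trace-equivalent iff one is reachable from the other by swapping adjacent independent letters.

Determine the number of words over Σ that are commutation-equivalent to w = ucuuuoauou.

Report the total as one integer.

90

piece 0:u — minimal
piece 1:c — minimal
piece 2:u rests on {0:u}
piece 3:u rests on {2:u}
piece 4:u rests on {3:u}
piece 5:o — minimal
piece 6:a rests on {1:c, 4:u, 5:o}
piece 7:u rests on {6:a}
piece 8:o rests on {6:a}
piece 9:u rests on {7:u}
minimal pieces: {0:u, 1:c, 5:o}
ways to finish when only these pieces remain (= sum over removing one remaining piece with nothing left below it):
  1 left: {8}→1  {9}→1
  2 left: {7,9}→1  {8,9}→2
  3 left: {7,8,9}→3
  4 left: {6,7,8,9}→3
  5 left: {1,6,7,8,9}→3  {4,6,7,8,9}→3  {5,6,7,8,9}→3
  6 left: {1,4,6,7,8,9}→6  {1,5,6,7,8,9}→6  {3,4,6,7,8,9}→3  {4,5,6,7,8,9}→6
  7 left: {1,3,4,6,7,8,9}→9  {1,4,5,6,7,8,9}→18  {2,3,4,6,7,8,9}→3  {3,4,5,6,7,8,9}→9
  8 left: {0,2,3,4,6,7,8,9}→3  {1,2,3,4,6,7,8,9}→12  {1,3,4,5,6,7,8,9}→36  {2,3,4,5,6,7,8,9}→12
  placing 0:u first → 60 extensions
  placing 1:c first → 15 extensions
  placing 5:o first → 15 extensions
total linear extensions = 90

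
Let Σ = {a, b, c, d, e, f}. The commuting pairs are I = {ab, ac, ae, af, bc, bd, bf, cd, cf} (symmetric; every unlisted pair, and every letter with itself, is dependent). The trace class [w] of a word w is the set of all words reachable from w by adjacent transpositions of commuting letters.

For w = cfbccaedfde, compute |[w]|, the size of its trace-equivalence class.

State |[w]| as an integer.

#0=c has no predecessor
#1=f has no predecessor
#2=b has no predecessor
#3=c depends on [0:c]
#4=c depends on [3:c]
#5=a has no predecessor
#6=e depends on [1:f, 2:b, 4:c]
#7=d depends on [5:a, 6:e]
#8=f depends on [7:d]
#9=d depends on [8:f]
#10=e depends on [9:d]
sources: [0:c, 1:f, 2:b, 5:a]
N(rest) = Σ N(rest − s) over sources s of rest; N(one piece) = 1:
  size 1 → [10]=1
  size 2 → [9,10]=1
  size 3 → [8,9,10]=1
  size 4 → [7,8,9,10]=1
  size 5 → [5,7,8,9,10]=1  [6,7,8,9,10]=1
  size 6 → [1,6,7,8,9,10]=1  [2,6,7,8,9,10]=1  [4,6,7,8,9,10]=1  [5,6,7,8,9,10]=2
  size 7 → [1,2,6,7,8,9,10]=2  [1,4,6,7,8,9,10]=2  [1,5,6,7,8,9,10]=3  [2,4,6,7,8,9,10]=2  [2,5,6,7,8,9,10]=3  [3,4,6,7,8,9,10]=1  [4,5,6,7,8,9,10]=3
  size 8 → [0,3,4,6,7,8,9,10]=1  [1,2,4,6,7,8,9,10]=6  [1,2,5,6,7,8,9,10]=8  [1,3,4,6,7,8,9,10]=3  [1,4,5,6,7,8,9,10]=8  [2,3,4,6,7,8,9,10]=3  [2,4,5,6,7,8,9,10]=8  [3,4,5,6,7,8,9,10]=4
  size 9 → [0,1,3,4,6,7,8,9,10]=4  [0,2,3,4,6,7,8,9,10]=4  [0,3,4,5,6,7,8,9,10]=5  [1,2,3,4,6,7,8,9,10]=12  [1,2,4,5,6,7,8,9,10]=30  [1,3,4,5,6,7,8,9,10]=15  [2,3,4,5,6,7,8,9,10]=15
  first=0(c) contributes 72
  first=1(f) contributes 24
  first=2(b) contributes 24
  first=5(a) contributes 20
|[w]| = 140

140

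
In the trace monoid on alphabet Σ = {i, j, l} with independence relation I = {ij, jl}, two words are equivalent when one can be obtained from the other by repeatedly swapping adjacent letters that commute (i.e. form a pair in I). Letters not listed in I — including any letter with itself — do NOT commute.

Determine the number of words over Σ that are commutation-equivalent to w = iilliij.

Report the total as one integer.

7

drop 0:i onto floor
drop 1:i onto {0:i}
drop 2:l onto {1:i}
drop 3:l onto {2:l}
drop 4:i onto {3:l}
drop 5:i onto {4:i}
drop 6:j onto floor
ground layer = {0:i, 6:j}
drop-orders for the pieces not yet dropped (sum over which currently-grounded one goes next):
  1 to go: {5} 1  {6} 1
  2 to go: {4,5} 1  {5,6} 2
  3 to go: {3,4,5} 1  {4,5,6} 3
  4 to go: {2,3,4,5} 1  {3,4,5,6} 4
  5 to go: {1,2,3,4,5} 1  {2,3,4,5,6} 5
  if 0:i drops first: 6 orders
  if 6:j drops first: 1 orders
heap linearizations: 7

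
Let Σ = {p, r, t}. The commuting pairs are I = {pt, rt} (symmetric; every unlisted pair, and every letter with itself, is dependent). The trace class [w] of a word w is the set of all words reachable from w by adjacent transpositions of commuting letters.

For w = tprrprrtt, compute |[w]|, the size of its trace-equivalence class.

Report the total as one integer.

drop 0:t onto floor
drop 1:p onto floor
drop 2:r onto {1:p}
drop 3:r onto {2:r}
drop 4:p onto {3:r}
drop 5:r onto {4:p}
drop 6:r onto {5:r}
drop 7:t onto {0:t}
drop 8:t onto {7:t}
ground layer = {0:t, 1:p}
drop-orders for the pieces not yet dropped (sum over which currently-grounded one goes next):
  1 to go: {6} 1  {8} 1
  2 to go: {5,6} 1  {6,8} 2  {7,8} 1
  3 to go: {0,7,8} 1  {4,5,6} 1  {5,6,8} 3  {6,7,8} 3
  4 to go: {0,6,7,8} 4  {3,4,5,6} 1  {4,5,6,8} 4  {5,6,7,8} 6
  5 to go: {0,5,6,7,8} 10  {2,3,4,5,6} 1  {3,4,5,6,8} 5  {4,5,6,7,8} 10
  6 to go: {0,4,5,6,7,8} 20  {1,2,3,4,5,6} 1  {2,3,4,5,6,8} 6  {3,4,5,6,7,8} 15
  7 to go: {0,3,4,5,6,7,8} 35  {1,2,3,4,5,6,8} 7  {2,3,4,5,6,7,8} 21
  if 0:t drops first: 28 orders
  if 1:p drops first: 56 orders
heap linearizations: 84

84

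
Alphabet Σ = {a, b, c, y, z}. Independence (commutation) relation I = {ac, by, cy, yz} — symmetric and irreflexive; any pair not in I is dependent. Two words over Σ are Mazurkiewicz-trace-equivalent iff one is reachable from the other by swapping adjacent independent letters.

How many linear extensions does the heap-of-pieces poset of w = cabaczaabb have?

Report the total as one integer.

4

#0=c has no predecessor
#1=a has no predecessor
#2=b depends on [0:c, 1:a]
#3=a depends on [2:b]
#4=c depends on [2:b]
#5=z depends on [3:a, 4:c]
#6=a depends on [5:z]
#7=a depends on [6:a]
#8=b depends on [7:a]
#9=b depends on [8:b]
sources: [0:c, 1:a]
N(rest) = Σ N(rest − s) over sources s of rest; N(one piece) = 1:
  size 1 → [9]=1
  size 2 → [8,9]=1
  size 3 → [7,8,9]=1
  size 4 → [6,7,8,9]=1
  size 5 → [5,6,7,8,9]=1
  size 6 → [3,5,6,7,8,9]=1  [4,5,6,7,8,9]=1
  size 7 → [3,4,5,6,7,8,9]=2
  size 8 → [2,3,4,5,6,7,8,9]=2
  first=0(c) contributes 2
  first=1(a) contributes 2
|[w]| = 4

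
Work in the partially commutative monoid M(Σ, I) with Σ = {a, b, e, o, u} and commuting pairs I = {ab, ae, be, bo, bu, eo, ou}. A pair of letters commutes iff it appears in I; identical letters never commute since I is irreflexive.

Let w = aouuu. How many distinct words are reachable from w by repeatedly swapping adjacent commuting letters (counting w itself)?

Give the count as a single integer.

drop 0:a onto floor
drop 1:o onto {0:a}
drop 2:u onto {0:a}
drop 3:u onto {2:u}
drop 4:u onto {3:u}
ground layer = {0:a}
drop-orders for the pieces not yet dropped (sum over which currently-grounded one goes next):
  1 to go: {1} 1  {4} 1
  2 to go: {1,4} 2  {3,4} 1
  3 to go: {1,3,4} 3  {2,3,4} 1
  if 0:a drops first: 4 orders

4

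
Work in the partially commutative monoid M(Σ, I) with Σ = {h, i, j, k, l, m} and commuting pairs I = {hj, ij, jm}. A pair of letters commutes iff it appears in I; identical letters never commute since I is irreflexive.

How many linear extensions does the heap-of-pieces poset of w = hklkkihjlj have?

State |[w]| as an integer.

drop 0:h onto floor
drop 1:k onto {0:h}
drop 2:l onto {1:k}
drop 3:k onto {2:l}
drop 4:k onto {3:k}
drop 5:i onto {4:k}
drop 6:h onto {5:i}
drop 7:j onto {4:k}
drop 8:l onto {6:h, 7:j}
drop 9:j onto {8:l}
ground layer = {0:h}
drop-orders for the pieces not yet dropped (sum over which currently-grounded one goes next):
  1 to go: {9} 1
  2 to go: {8,9} 1
  3 to go: {6,8,9} 1  {7,8,9} 1
  4 to go: {5,6,8,9} 1  {6,7,8,9} 2
  5 to go: {5,6,7,8,9} 3
  6 to go: {4,5,6,7,8,9} 3
  7 to go: {3,4,5,6,7,8,9} 3
  8 to go: {2,3,4,5,6,7,8,9} 3
  if 0:h drops first: 3 orders

3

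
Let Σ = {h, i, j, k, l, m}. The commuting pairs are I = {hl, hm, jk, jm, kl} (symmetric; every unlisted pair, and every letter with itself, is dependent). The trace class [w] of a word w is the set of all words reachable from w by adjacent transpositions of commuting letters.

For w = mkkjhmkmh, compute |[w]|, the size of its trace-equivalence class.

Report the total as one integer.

0(m) covers ∅
1(k) covers 0:m
2(k) covers 1:k
3(j) covers ∅
4(h) covers 2:k, 3:j
5(m) covers 2:k
6(k) covers 4:h, 5:m
7(m) covers 6:k
8(h) covers 6:k
floor of heap: 0:m, 3:j
completions by unplaced set U, small U first (add the entries for U minus each lowest piece of U):
  |U|=1: {7}:1  {8}:1
  |U|=2: {7,8}:2
  |U|=3: {6,7,8}:2
  |U|=4: {4,6,7,8}:2  {5,6,7,8}:2
  |U|=5: {3,4,6,7,8}:2  {4,5,6,7,8}:4
  |U|=6: {2,4,5,6,7,8}:4  {3,4,5,6,7,8}:6
  |U|=7: {1,2,4,5,6,7,8}:4  {2,3,4,5,6,7,8}:10
  start at 0(m): 14
  start at 3(j): 4
sum over floor = 18

18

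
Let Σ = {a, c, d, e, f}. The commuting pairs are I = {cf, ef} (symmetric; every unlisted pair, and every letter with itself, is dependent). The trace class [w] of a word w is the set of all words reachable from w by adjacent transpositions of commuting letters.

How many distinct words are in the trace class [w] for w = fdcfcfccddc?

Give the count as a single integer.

piece 0:f — minimal
piece 1:d rests on {0:f}
piece 2:c rests on {1:d}
piece 3:f rests on {1:d}
piece 4:c rests on {2:c}
piece 5:f rests on {3:f}
piece 6:c rests on {4:c}
piece 7:c rests on {6:c}
piece 8:d rests on {5:f, 7:c}
piece 9:d rests on {8:d}
piece 10:c rests on {9:d}
minimal pieces: {0:f}
ways to finish when only these pieces remain (= sum over removing one remaining piece with nothing left below it):
  1 left: {10}→1
  2 left: {9,10}→1
  3 left: {8,9,10}→1
  4 left: {5,8,9,10}→1  {7,8,9,10}→1
  5 left: {3,5,8,9,10}→1  {5,7,8,9,10}→2  {6,7,8,9,10}→1
  6 left: {3,5,7,8,9,10}→3  {4,6,7,8,9,10}→1  {5,6,7,8,9,10}→3
  7 left: {2,4,6,7,8,9,10}→1  {3,5,6,7,8,9,10}→6  {4,5,6,7,8,9,10}→4
  8 left: {2,4,5,6,7,8,9,10}→5  {3,4,5,6,7,8,9,10}→10
  9 left: {2,3,4,5,6,7,8,9,10}→15
  placing 0:f first → 15 extensions

15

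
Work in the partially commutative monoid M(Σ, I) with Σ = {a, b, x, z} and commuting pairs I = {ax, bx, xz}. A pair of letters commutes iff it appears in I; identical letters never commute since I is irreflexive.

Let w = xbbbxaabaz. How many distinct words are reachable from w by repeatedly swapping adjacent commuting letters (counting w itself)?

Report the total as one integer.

piece 0:x — minimal
piece 1:b — minimal
piece 2:b rests on {1:b}
piece 3:b rests on {2:b}
piece 4:x rests on {0:x}
piece 5:a rests on {3:b}
piece 6:a rests on {5:a}
piece 7:b rests on {6:a}
piece 8:a rests on {7:b}
piece 9:z rests on {8:a}
minimal pieces: {0:x, 1:b}
ways to finish when only these pieces remain (= sum over removing one remaining piece with nothing left below it):
  1 left: {4}→1  {9}→1
  2 left: {0,4}→1  {4,9}→2  {8,9}→1
  3 left: {0,4,9}→3  {4,8,9}→3  {7,8,9}→1
  4 left: {0,4,8,9}→6  {4,7,8,9}→4  {6,7,8,9}→1
  5 left: {0,4,7,8,9}→10  {4,6,7,8,9}→5  {5,6,7,8,9}→1
  6 left: {0,4,6,7,8,9}→15  {3,5,6,7,8,9}→1  {4,5,6,7,8,9}→6
  7 left: {0,4,5,6,7,8,9}→21  {2,3,5,6,7,8,9}→1  {3,4,5,6,7,8,9}→7
  8 left: {0,3,4,5,6,7,8,9}→28  {1,2,3,5,6,7,8,9}→1  {2,3,4,5,6,7,8,9}→8
  placing 0:x first → 9 extensions
  placing 1:b first → 36 extensions
total linear extensions = 45

45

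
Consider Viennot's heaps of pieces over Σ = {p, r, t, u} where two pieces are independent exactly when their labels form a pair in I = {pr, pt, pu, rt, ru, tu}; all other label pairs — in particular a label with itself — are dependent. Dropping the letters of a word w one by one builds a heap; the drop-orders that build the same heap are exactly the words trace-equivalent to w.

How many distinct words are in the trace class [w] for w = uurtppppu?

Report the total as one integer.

drop 0:u onto floor
drop 1:u onto {0:u}
drop 2:r onto floor
drop 3:t onto floor
drop 4:p onto floor
drop 5:p onto {4:p}
drop 6:p onto {5:p}
drop 7:p onto {6:p}
drop 8:u onto {1:u}
ground layer = {0:u, 2:r, 3:t, 4:p}
drop-orders for the pieces not yet dropped (sum over which currently-grounded one goes next):
  1 to go: {2} 1  {3} 1  {7} 1  {8} 1
  2 to go: {1,8} 1  {2,3} 2  {2,7} 2  {2,8} 2  {3,7} 2  {3,8} 2  {6,7} 1  {7,8} 2
  3 to go: {0,1,8} 1  {1,2,8} 3  {1,3,8} 3  {1,7,8} 3  {2,3,7} 6  {2,3,8} 6  {2,6,7} 3  {2,7,8} 6  {3,6,7} 3  {3,7,8} 6  {5,6,7} 1  {6,7,8} 3
  4 to go: {0,1,2,8} 4  {0,1,3,8} 4  {0,1,7,8} 4  {1,2,3,8} 12  {1,2,7,8} 12  {1,3,7,8} 12  {1,6,7,8} 6  {2,3,6,7} 12  {2,3,7,8} 24  {2,5,6,7} 4  {2,6,7,8} 12  {3,5,6,7} 4  {3,6,7,8} 12  {4,5,6,7} 1  {5,6,7,8} 4
  5 to go: {0,1,2,3,8} 20  {0,1,2,7,8} 20  {0,1,3,7,8} 20  {0,1,6,7,8} 10  {1,2,3,7,8} 60  {1,2,6,7,8} 30  {1,3,6,7,8} 30  {1,5,6,7,8} 10  {2,3,5,6,7} 20  {2,3,6,7,8} 60  {2,4,5,6,7} 5  {2,5,6,7,8} 20  {3,4,5,6,7} 5  {3,5,6,7,8} 20  {4,5,6,7,8} 5
  6 to go: {0,1,2,3,7,8} 120  {0,1,2,6,7,8} 60  {0,1,3,6,7,8} 60  {0,1,5,6,7,8} 20  {1,2,3,6,7,8} 180  {1,2,5,6,7,8} 60  {1,3,5,6,7,8} 60  {1,4,5,6,7,8} 15  {2,3,4,5,6,7} 30  {2,3,5,6,7,8} 120  {2,4,5,6,7,8} 30  {3,4,5,6,7,8} 30
  7 to go: {0,1,2,3,6,7,8} 420  {0,1,2,5,6,7,8} 140  {0,1,3,5,6,7,8} 140  {0,1,4,5,6,7,8} 35  {1,2,3,5,6,7,8} 420  {1,2,4,5,6,7,8} 105  {1,3,4,5,6,7,8} 105  {2,3,4,5,6,7,8} 210
  if 0:u drops first: 840 orders
  if 2:r drops first: 280 orders
  if 3:t drops first: 280 orders
  if 4:p drops first: 1120 orders
heap linearizations: 2520

2520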